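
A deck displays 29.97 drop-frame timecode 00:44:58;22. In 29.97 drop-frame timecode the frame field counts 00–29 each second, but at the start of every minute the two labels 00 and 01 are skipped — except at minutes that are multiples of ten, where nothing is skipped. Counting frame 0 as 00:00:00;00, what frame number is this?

80882

Complete 10-minute blocks: 4, each 17982 frames → 71928.
Remaining 4 whole minutes in the current block: 1800 + 3 × 1798 = 7194 frames.
Within the current minute: 58 × 30 + 22 − 2 = 1760 (labels ;00/;01 skipped at this minute). Total = 71928 + 7194 + 1760 = 80882.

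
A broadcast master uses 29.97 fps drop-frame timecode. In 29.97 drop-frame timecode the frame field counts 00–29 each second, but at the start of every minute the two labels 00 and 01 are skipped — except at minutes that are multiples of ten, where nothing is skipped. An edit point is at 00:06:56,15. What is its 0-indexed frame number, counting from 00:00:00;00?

12483

As if non-drop at 30 labels/s: (0 × 3600 + 6 × 60 + 56) × 30 + 15 = 12495.
Minute boundaries passed: 6; those not divisible by 10: 6 − 0 = 6; dropped labels = 2 × 6 = 12.
Actual frame index = 12495 − 12 = 12483.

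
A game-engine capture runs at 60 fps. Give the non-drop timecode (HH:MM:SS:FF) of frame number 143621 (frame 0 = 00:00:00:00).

00:39:53:41

143621 ÷ 60 = 2393 full seconds, remainder 41 frames.
2393 s = 0 h 39 min 53 s.
Timecode: 00:39:53:41.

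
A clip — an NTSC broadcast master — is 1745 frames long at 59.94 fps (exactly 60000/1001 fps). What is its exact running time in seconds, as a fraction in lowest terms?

Running time = 1745 ÷ (60000/1001) = 1745 × 1001/60000 = 349349/12000 s.

349349/12000 seconds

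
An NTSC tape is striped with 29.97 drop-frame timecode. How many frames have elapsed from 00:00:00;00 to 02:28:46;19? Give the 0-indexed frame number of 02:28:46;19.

As if non-drop at 30 labels/s: (2 × 3600 + 28 × 60 + 46) × 30 + 19 = 267799.
Minute boundaries passed: 148; those not divisible by 10: 148 − 14 = 134; dropped labels = 2 × 134 = 268.
Actual frame index = 267799 − 268 = 267531.

267531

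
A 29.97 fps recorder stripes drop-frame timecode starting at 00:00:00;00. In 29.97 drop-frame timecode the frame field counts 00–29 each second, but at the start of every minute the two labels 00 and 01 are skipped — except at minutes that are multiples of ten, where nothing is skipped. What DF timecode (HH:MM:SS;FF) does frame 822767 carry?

07:37:33;01

Each 10-minute DF block holds 10 × 60 × 30 − 9 × 2 = 17982 frames. 822767 ÷ 17982 → 45 full blocks, remainder 13577.
Within the partial block the first minute is 1800 frames and each further minute 1798, so 7 further minute boundaries passed. Total skipped labels = 18 × 45 + 2 × 7 = 824.
Non-drop label index = 822767 + 824 = 823591; at 30 labels/s that is 07:37:33:01, i.e. DF 07:37:33;01.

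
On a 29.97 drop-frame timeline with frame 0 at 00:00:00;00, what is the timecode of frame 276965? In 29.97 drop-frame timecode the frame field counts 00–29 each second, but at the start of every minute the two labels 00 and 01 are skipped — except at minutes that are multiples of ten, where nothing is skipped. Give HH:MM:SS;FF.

02:34:01;13

Each 10-minute DF block holds 10 × 60 × 30 − 9 × 2 = 17982 frames. 276965 ÷ 17982 → 15 full blocks, remainder 7235.
Within the partial block the first minute is 1800 frames and each further minute 1798, so 4 further minute boundaries passed. Total skipped labels = 18 × 15 + 2 × 4 = 278.
Non-drop label index = 276965 + 278 = 277243; at 30 labels/s that is 02:34:01:13, i.e. DF 02:34:01;13.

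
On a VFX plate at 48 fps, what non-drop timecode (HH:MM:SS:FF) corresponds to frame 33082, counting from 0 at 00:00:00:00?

00:11:29:10

33082 ÷ 48 = 689 full seconds, remainder 10 frames.
689 s = 0 h 11 min 29 s.
Timecode: 00:11:29:10.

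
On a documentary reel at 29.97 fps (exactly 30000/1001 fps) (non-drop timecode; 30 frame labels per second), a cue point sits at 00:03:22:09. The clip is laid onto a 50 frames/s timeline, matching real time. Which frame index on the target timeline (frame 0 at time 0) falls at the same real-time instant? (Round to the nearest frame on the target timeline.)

frame 10125

Source frame index: (0×3600 + 3×60 + 22) × 30 + 9 = 6069.
Real time: 6069 / (30000/1001) = 2025023/10000 s.
Target frame: (2025023/10000) × (50) = 2025023/200 ≈ 10125.115 → 10125.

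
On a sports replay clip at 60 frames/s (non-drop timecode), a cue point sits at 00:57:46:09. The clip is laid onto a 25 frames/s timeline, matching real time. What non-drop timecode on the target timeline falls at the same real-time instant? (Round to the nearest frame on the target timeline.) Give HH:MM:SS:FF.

Source frame index: (0×3600 + 57×60 + 46) × 60 + 9 = 207969.
Real time: 207969 / (60) = 69323/20 s.
Target frame: (69323/20) × (25) = 346615/4 ≈ 86653.750 → 86654.
At 25 labels/s: frame 86654 → 00:57:46:04.

00:57:46:04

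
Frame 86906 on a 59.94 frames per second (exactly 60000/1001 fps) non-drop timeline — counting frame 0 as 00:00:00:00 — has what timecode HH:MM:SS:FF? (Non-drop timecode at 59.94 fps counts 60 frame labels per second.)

00:24:08:26

86906 ÷ 60 = 1448 full seconds, remainder 26 frames.
1448 s = 0 h 24 min 8 s.
Timecode: 00:24:08:26.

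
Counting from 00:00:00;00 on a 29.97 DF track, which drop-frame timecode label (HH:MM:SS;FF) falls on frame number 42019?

00:23:22;01

Ten DF minutes hold 17982 frames, so frame 42019 lies in block 2 (frames 35964–53945) with 6055 frames into that block.
The block's first minute is 1800 frames and the rest 1798 each; 6055 frames reaches minute 3, so 2 × 18 + 3 × 2 = 42 labels have been skipped so far.
Adding those back, label number 42019 + 42 = 42061 at 30 labels/s is 1402 s + 1 f = 0 h 23 min 22 s frame 1, i.e. 00:23:22;01.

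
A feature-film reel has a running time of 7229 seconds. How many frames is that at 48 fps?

346992 frames

Frames = 7229 × 48 = 346992.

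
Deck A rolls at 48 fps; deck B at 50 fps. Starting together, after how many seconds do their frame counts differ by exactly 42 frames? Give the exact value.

21 seconds

The gap grows by |50 − 48| = 2 frames per second.
Time for a 42-frame gap: 42 ÷ (2) = 21 s.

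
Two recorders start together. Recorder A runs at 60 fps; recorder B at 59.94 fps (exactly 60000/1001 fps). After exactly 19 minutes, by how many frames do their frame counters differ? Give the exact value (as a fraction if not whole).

19 min = 1140 s.
A emits 60 × 1140 = 68400 frames; B emits 60000/1001 × 1140 = 68400000/1001.
Difference = 68400/1001 frames (≈ 68.3317); B is behind A.

68400/1001 frames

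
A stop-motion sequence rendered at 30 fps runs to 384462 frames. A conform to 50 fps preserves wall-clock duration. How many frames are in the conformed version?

Target frames = source frames × (target rate / source rate) = 384462 × (50)/(30) = 384462 × 5/3 = 640770.

640770 frames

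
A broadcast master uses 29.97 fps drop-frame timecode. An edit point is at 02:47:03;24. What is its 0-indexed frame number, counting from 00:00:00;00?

300412

As if non-drop at 30 labels/s: (2 × 3600 + 47 × 60 + 3) × 30 + 24 = 300714.
Minute boundaries passed: 167; those not divisible by 10: 167 − 16 = 151; dropped labels = 2 × 151 = 302.
Actual frame index = 300714 − 302 = 300412.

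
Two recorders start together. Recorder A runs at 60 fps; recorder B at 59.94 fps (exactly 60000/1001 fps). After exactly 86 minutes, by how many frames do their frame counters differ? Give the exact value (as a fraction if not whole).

309600/1001 frames

86 min = 5160 s.
A emits 60 × 5160 = 309600 frames; B emits 60000/1001 × 5160 = 309600000/1001.
Difference = 309600/1001 frames (≈ 309.2907); B is behind A.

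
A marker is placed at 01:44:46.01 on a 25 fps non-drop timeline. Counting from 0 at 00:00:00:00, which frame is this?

157151

Total seconds to the label: (1 × 3600 + 44 × 60 + 46) = 6286.
Frame index = 6286 × 25 + 1 = 157151.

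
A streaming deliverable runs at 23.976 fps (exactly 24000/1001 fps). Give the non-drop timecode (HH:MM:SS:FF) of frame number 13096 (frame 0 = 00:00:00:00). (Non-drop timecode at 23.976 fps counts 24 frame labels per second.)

00:09:05:16

13096 ÷ 24 = 545 full seconds, remainder 16 frames.
545 s = 0 h 9 min 5 s.
Timecode: 00:09:05:16.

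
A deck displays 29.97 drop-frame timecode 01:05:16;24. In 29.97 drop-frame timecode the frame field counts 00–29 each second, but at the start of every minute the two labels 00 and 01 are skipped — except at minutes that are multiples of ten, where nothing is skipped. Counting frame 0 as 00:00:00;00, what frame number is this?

Complete 10-minute blocks: 6, each 17982 frames → 107892.
Remaining 5 whole minutes in the current block: 1800 + 4 × 1798 = 8992 frames.
Within the current minute: 16 × 30 + 24 − 2 = 502 (labels ;00/;01 skipped at this minute). Total = 107892 + 8992 + 502 = 117386.

117386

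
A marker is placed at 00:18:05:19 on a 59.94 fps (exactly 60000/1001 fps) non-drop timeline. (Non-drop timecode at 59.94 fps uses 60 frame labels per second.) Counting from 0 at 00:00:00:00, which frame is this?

65119

Total seconds to the label: (0 × 3600 + 18 × 60 + 5) = 1085.
Frame index = 1085 × 60 + 19 = 65119.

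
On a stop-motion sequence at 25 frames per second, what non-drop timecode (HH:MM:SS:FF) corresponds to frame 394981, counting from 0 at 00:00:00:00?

394981 ÷ 25 = 15799 full seconds, remainder 6 frames.
15799 s = 4 h 23 min 19 s.
Timecode: 04:23:19:06.

04:23:19:06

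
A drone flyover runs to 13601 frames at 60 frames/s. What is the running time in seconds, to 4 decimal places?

Running time = 13601 × 1/60 = 13601/60 s ≈ 226.6833 s.

226.6833 seconds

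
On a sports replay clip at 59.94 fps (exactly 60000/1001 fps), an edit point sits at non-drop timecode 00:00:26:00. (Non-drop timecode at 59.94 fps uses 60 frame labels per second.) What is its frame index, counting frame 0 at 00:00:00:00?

1560

Total seconds to the label: (0 × 3600 + 0 × 60 + 26) = 26.
Frame index = 26 × 60 + 0 = 1560.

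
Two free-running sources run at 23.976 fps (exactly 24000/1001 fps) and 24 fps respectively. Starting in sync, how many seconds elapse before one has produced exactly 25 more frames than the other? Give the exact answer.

The gap grows by |24 − 24000/1001| = 24/1001 frames per second.
Time for a 25-frame gap: 25 ÷ (24/1001) = 25025/24 s.

25025/24 seconds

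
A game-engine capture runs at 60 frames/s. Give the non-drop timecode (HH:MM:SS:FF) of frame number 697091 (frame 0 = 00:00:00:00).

03:13:38:11

697091 ÷ 60 = 11618 full seconds, remainder 11 frames.
11618 s = 3 h 13 min 38 s.
Timecode: 03:13:38:11.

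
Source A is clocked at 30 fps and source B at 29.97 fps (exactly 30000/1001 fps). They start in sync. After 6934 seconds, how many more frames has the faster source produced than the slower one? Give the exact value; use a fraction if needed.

208020/1001 frames

A emits 30 × 6934 = 208020 frames; B emits 30000/1001 × 6934 = 208020000/1001.
Difference = 208020/1001 frames (≈ 207.8122); B is behind A.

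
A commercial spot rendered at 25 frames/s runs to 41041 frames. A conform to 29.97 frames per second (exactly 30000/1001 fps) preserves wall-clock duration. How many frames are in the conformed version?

49200 frames

Target frames = source frames × (target rate / source rate) = 41041 × (30000/1001)/(25) = 41041 × 1200/1001 = 49200.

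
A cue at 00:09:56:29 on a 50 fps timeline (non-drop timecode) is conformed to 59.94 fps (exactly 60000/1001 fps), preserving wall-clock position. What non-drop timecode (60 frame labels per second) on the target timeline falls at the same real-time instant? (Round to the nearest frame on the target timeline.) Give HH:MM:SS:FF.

00:09:55:59

Source frame index: (0×3600 + 9×60 + 56) × 50 + 29 = 29829.
Real time: 29829 / (50) = 29829/50 s.
Target frame: (29829/50) × (60000/1001) = 35794800/1001 ≈ 35759.041 → 35759.
At 60 labels/s: frame 35759 → 00:09:55:59.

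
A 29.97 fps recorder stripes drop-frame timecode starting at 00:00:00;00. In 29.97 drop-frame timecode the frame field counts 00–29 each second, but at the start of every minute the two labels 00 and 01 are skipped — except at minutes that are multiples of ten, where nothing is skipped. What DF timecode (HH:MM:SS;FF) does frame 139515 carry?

01:17:35;05

Each 10-minute DF block holds 10 × 60 × 30 − 9 × 2 = 17982 frames. 139515 ÷ 17982 → 7 full blocks, remainder 13641.
Within the partial block the first minute is 1800 frames and each further minute 1798, so 7 further minute boundaries passed. Total skipped labels = 18 × 7 + 2 × 7 = 140.
Non-drop label index = 139515 + 140 = 139655; at 30 labels/s that is 01:17:35:05, i.e. DF 01:17:35;05.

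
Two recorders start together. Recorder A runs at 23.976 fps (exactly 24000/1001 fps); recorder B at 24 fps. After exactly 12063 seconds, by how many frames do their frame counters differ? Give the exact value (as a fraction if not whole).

A emits 24000/1001 × 12063 = 289512000/1001 frames; B emits 24 × 12063 = 289512.
Difference = 289512/1001 frames (≈ 289.2228); B is ahead of A.

289512/1001 frames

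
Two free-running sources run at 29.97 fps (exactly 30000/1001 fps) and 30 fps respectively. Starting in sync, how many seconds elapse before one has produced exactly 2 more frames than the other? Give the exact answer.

The gap grows by |30 − 30000/1001| = 30/1001 frames per second.
Time for a 2-frame gap: 2 ÷ (30/1001) = 1001/15 s.

1001/15 seconds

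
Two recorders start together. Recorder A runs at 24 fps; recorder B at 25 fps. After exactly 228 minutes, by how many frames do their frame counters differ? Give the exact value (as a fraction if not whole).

13680 frames

228 min = 13680 s.
A emits 24 × 13680 = 328320 frames; B emits 25 × 13680 = 342000.
Difference = 13680 frames; B is ahead of A.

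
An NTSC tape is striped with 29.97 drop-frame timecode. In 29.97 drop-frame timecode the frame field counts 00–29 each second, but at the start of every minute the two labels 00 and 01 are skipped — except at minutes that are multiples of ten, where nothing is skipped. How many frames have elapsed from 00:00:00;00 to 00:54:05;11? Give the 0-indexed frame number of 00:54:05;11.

97263

Complete 10-minute blocks: 5, each 17982 frames → 89910.
Remaining 4 whole minutes in the current block: 1800 + 3 × 1798 = 7194 frames.
Within the current minute: 5 × 30 + 11 − 2 = 159 (labels ;00/;01 skipped at this minute). Total = 89910 + 7194 + 159 = 97263.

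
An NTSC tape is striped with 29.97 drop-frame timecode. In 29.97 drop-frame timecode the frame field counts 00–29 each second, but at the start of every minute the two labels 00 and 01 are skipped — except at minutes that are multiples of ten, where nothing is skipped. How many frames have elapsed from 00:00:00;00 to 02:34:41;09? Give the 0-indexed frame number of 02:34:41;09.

278161

As if non-drop at 30 labels/s: (2 × 3600 + 34 × 60 + 41) × 30 + 9 = 278439.
Minute boundaries passed: 154; those not divisible by 10: 154 − 15 = 139; dropped labels = 2 × 139 = 278.
Actual frame index = 278439 − 278 = 278161.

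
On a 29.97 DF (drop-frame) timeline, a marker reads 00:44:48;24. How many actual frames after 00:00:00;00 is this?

Complete 10-minute blocks: 4, each 17982 frames → 71928.
Remaining 4 whole minutes in the current block: 1800 + 3 × 1798 = 7194 frames.
Within the current minute: 48 × 30 + 24 − 2 = 1462 (labels ;00/;01 skipped at this minute). Total = 71928 + 7194 + 1462 = 80584.

80584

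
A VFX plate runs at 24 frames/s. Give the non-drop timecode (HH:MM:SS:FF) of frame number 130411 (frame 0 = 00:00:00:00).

01:30:33:19

130411 ÷ 24 = 5433 full seconds, remainder 19 frames.
5433 s = 1 h 30 min 33 s.
Timecode: 01:30:33:19.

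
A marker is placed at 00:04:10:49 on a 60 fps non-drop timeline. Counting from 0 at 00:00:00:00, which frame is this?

Total seconds to the label: (0 × 3600 + 4 × 60 + 10) = 250.
Frame index = 250 × 60 + 49 = 15049.

frame 15049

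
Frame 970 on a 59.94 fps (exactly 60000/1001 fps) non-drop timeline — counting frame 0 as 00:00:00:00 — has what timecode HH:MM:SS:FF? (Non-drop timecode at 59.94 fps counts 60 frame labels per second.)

970 ÷ 60 = 16 full seconds, remainder 10 frames.
16 s = 0 h 0 min 16 s.
Timecode: 00:00:16:10.

00:00:16:10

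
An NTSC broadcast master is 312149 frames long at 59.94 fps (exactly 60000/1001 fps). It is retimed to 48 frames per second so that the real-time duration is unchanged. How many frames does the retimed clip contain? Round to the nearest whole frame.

249969 frames

Frames at target rate = 312149 × (48) / (60000/1001) = 312461149/1250 ≈ 249968.919.
Nearest whole frame: 249969.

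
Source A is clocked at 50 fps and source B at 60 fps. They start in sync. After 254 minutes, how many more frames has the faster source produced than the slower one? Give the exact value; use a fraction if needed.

254 min = 15240 s.
A emits 50 × 15240 = 762000 frames; B emits 60 × 15240 = 914400.
Difference = 152400 frames; B is ahead of A.

152400 frames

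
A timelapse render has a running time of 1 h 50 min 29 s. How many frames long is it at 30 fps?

198870 frames

1 h 50 min 29 s = 6629 s.
Frames = 6629 × 30 = 198870.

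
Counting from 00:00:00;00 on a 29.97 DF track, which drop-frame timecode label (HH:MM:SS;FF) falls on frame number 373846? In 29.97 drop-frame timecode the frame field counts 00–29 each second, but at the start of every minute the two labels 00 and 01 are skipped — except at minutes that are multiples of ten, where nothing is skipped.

Ten DF minutes hold 17982 frames, so frame 373846 lies in block 20 (frames 359640–377621) with 14206 frames into that block.
The block's first minute is 1800 frames and the rest 1798 each; 14206 frames reaches minute 7, so 20 × 18 + 7 × 2 = 374 labels have been skipped so far.
Adding those back, label number 373846 + 374 = 374220 at 30 labels/s is 12474 s + 0 f = 3 h 27 min 54 s frame 0, i.e. 03:27:54;00.

03:27:54;00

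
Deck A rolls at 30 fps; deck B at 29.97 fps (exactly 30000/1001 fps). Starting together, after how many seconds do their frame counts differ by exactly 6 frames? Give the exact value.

200.2 seconds

The gap grows by |30000/1001 − 30| = 30/1001 frames per second.
Time for a 6-frame gap: 6 ÷ (30/1001) = 200.2 s.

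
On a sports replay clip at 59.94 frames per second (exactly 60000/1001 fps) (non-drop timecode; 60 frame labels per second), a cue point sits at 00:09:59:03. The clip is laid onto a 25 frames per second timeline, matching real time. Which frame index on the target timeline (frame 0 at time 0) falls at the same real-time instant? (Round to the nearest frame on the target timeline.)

frame 14991

Source frame index: (0×3600 + 9×60 + 59) × 60 + 3 = 35943.
Real time: 35943 / (60000/1001) = 11992981/20000 s.
Target frame: (11992981/20000) × (25) = 11992981/800 ≈ 14991.226 → 14991.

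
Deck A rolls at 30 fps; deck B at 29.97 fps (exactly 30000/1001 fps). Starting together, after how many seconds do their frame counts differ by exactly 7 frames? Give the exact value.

7007/30 seconds

The gap grows by |30000/1001 − 30| = 30/1001 frames per second.
Time for a 7-frame gap: 7 ÷ (30/1001) = 7007/30 s.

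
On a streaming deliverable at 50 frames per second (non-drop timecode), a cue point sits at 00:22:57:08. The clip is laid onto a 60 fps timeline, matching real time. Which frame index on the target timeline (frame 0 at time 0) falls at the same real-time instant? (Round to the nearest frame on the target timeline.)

Source frame index: (0×3600 + 22×60 + 57) × 50 + 8 = 68858.
Real time: 68858 / (50) = 34429/25 s.
Target frame: (34429/25) × (60) = 413148/5 ≈ 82629.600 → 82630.

frame 82630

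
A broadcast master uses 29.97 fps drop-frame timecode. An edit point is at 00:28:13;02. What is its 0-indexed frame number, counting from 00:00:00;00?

50740

As if non-drop at 30 labels/s: (0 × 3600 + 28 × 60 + 13) × 30 + 2 = 50792.
Minute boundaries passed: 28; those not divisible by 10: 28 − 2 = 26; dropped labels = 2 × 26 = 52.
Actual frame index = 50792 − 52 = 50740.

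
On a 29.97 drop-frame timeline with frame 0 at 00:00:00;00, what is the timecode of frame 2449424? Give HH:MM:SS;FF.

Each 10-minute DF block holds 10 × 60 × 30 − 9 × 2 = 17982 frames. 2449424 ÷ 17982 → 136 full blocks, remainder 3872.
Within the partial block the first minute is 1800 frames and each further minute 1798, so 2 further minute boundaries passed. Total skipped labels = 18 × 136 + 2 × 2 = 2452.
Non-drop label index = 2449424 + 2452 = 2451876; at 30 labels/s that is 22:42:09:06, i.e. DF 22:42:09;06.

22:42:09;06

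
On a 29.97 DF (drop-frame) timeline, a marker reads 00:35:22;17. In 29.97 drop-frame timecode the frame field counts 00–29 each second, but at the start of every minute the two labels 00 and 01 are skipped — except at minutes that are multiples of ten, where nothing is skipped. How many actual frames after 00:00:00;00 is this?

63613

As if non-drop at 30 labels/s: (0 × 3600 + 35 × 60 + 22) × 30 + 17 = 63677.
Minute boundaries passed: 35; those not divisible by 10: 35 − 3 = 32; dropped labels = 2 × 32 = 64.
Actual frame index = 63677 − 64 = 63613.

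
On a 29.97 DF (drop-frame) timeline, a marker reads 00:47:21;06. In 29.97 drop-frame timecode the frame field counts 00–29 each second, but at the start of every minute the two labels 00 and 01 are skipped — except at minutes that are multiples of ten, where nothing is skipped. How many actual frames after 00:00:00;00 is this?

Complete 10-minute blocks: 4, each 17982 frames → 71928.
Remaining 7 whole minutes in the current block: 1800 + 6 × 1798 = 12588 frames.
Within the current minute: 21 × 30 + 6 − 2 = 634 (labels ;00/;01 skipped at this minute). Total = 71928 + 12588 + 634 = 85150.

85150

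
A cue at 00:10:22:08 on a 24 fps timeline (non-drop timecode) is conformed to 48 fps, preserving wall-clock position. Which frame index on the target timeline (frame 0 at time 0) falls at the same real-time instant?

frame 29872

Source frame index: (0×3600 + 10×60 + 22) × 24 + 8 = 14936.
Real time: 14936 / (24) = 1867/3 s.
Target frame: (1867/3) × (48) = 29872.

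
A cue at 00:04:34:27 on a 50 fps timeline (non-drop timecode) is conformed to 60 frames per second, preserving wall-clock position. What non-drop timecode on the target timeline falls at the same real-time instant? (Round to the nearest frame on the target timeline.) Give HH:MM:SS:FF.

Source frame index: (0×3600 + 4×60 + 34) × 50 + 27 = 13727.
Real time: 13727 / (50) = 13727/50 s.
Target frame: (13727/50) × (60) = 82362/5 ≈ 16472.400 → 16472.
At 60 labels/s: frame 16472 → 00:04:34:32.

00:04:34:32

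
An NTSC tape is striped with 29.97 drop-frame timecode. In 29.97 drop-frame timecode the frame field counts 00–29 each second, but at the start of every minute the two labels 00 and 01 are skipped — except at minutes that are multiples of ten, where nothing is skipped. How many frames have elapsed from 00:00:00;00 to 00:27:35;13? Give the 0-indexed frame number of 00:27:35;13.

49613

As if non-drop at 30 labels/s: (0 × 3600 + 27 × 60 + 35) × 30 + 13 = 49663.
Minute boundaries passed: 27; those not divisible by 10: 27 − 2 = 25; dropped labels = 2 × 25 = 50.
Actual frame index = 49663 − 50 = 49613.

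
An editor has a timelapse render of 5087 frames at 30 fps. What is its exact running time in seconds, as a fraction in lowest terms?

5087/30 seconds

Running time = 5087 ÷ (30) = 5087 × 1/30 = 5087/30 s.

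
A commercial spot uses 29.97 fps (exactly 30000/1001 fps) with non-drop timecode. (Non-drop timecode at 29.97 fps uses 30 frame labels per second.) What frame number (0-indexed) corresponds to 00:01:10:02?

2102

Total seconds to the label: (0 × 3600 + 1 × 60 + 10) = 70.
Frame index = 70 × 30 + 2 = 2102.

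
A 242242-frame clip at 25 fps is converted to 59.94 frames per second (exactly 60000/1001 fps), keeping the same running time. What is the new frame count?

580800 frames

Target frames = source frames × (target rate / source rate) = 242242 × (60000/1001)/(25) = 242242 × 2400/1001 = 580800.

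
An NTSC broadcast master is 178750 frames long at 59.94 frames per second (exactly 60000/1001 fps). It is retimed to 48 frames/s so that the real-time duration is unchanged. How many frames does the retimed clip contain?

143143 frames

Target frames = source frames × (target rate / source rate) = 178750 × (48)/(60000/1001) = 178750 × 1001/1250 = 143143.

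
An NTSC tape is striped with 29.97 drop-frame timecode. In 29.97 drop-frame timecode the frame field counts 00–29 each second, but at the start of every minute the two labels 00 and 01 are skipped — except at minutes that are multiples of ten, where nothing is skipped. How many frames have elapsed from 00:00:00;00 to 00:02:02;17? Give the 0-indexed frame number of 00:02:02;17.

3673

Complete 10-minute blocks: 0, each 17982 frames → 0.
Remaining 2 whole minutes in the current block: 1800 + 1 × 1798 = 3598 frames.
Within the current minute: 2 × 30 + 17 − 2 = 75 (labels ;00/;01 skipped at this minute). Total = 0 + 3598 + 75 = 3673.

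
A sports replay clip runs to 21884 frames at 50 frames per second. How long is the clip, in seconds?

437.68 seconds

Running time = 21884 / (50) = 437.68 s.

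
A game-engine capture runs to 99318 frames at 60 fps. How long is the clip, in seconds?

1655.3 seconds

Running time = 99318 / (60) = 1655.3 s.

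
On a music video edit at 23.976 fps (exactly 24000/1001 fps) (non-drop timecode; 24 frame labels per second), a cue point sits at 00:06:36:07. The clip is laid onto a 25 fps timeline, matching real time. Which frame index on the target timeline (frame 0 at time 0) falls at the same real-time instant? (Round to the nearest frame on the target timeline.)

Source frame index: (0×3600 + 6×60 + 36) × 24 + 7 = 9511.
Real time: 9511 / (24000/1001) = 9520511/24000 s.
Target frame: (9520511/24000) × (25) = 9520511/960 ≈ 9917.199 → 9917.

frame 9917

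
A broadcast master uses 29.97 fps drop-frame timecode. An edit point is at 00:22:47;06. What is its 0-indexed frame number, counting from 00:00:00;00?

40976

Complete 10-minute blocks: 2, each 17982 frames → 35964.
Remaining 2 whole minutes in the current block: 1800 + 1 × 1798 = 3598 frames.
Within the current minute: 47 × 30 + 6 − 2 = 1414 (labels ;00/;01 skipped at this minute). Total = 35964 + 3598 + 1414 = 40976.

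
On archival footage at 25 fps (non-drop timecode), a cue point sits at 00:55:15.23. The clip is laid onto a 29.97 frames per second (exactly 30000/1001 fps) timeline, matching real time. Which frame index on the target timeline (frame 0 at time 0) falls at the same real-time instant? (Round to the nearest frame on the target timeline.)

frame 99378

Source frame index: (0×3600 + 55×60 + 15) × 25 + 23 = 82898.
Real time: 82898 / (25) = 82898/25 s.
Target frame: (82898/25) × (30000/1001) = 99477600/1001 ≈ 99378.222 → 99378.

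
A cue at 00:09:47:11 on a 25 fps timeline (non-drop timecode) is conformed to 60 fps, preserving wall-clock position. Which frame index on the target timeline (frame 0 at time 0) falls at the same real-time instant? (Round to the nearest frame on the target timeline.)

frame 35246

Source frame index: (0×3600 + 9×60 + 47) × 25 + 11 = 14686.
Real time: 14686 / (25) = 14686/25 s.
Target frame: (14686/25) × (60) = 176232/5 ≈ 35246.400 → 35246.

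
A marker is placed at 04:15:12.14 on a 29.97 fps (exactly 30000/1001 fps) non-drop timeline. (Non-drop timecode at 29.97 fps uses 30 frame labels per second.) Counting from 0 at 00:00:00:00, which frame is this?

frame 459374

Total seconds to the label: (4 × 3600 + 15 × 60 + 12) = 15312.
Frame index = 15312 × 30 + 14 = 459374.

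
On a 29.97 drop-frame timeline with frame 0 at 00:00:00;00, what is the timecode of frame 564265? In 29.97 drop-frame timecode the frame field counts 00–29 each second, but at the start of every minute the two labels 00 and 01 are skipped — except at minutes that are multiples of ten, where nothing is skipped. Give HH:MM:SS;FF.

Ten DF minutes hold 17982 frames, so frame 564265 lies in block 31 (frames 557442–575423) with 6823 frames into that block.
The block's first minute is 1800 frames and the rest 1798 each; 6823 frames reaches minute 3, so 31 × 18 + 3 × 2 = 564 labels have been skipped so far.
Adding those back, label number 564265 + 564 = 564829 at 30 labels/s is 18827 s + 19 f = 5 h 13 min 47 s frame 19, i.e. 05:13:47;19.

05:13:47;19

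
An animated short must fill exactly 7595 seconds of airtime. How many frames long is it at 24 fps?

Frames = 7595 × 24 = 182280.

182280 frames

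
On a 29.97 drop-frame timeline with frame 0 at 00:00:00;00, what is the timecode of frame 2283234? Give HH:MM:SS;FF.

Ten DF minutes hold 17982 frames, so frame 2283234 lies in block 126 (frames 2265732–2283713) with 17502 frames into that block.
The block's first minute is 1800 frames and the rest 1798 each; 17502 frames reaches minute 9, so 126 × 18 + 9 × 2 = 2286 labels have been skipped so far.
Adding those back, label number 2283234 + 2286 = 2285520 at 30 labels/s is 76184 s + 0 f = 21 h 9 min 44 s frame 0, i.e. 21:09:44;00.

21:09:44;00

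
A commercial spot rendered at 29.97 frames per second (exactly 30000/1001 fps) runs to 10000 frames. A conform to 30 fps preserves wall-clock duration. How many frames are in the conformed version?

10010 frames

Target frames = source frames × (target rate / source rate) = 10000 × (30)/(30000/1001) = 10000 × 1001/1000 = 10010.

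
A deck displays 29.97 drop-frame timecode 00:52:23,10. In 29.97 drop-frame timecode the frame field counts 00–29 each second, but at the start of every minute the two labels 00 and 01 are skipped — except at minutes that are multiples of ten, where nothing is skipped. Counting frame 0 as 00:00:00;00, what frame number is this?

As if non-drop at 30 labels/s: (0 × 3600 + 52 × 60 + 23) × 30 + 10 = 94300.
Minute boundaries passed: 52; those not divisible by 10: 52 − 5 = 47; dropped labels = 2 × 47 = 94.
Actual frame index = 94300 − 94 = 94206.

94206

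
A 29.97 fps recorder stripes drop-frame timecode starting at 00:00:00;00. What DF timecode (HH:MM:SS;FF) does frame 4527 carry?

Ten DF minutes hold 17982 frames, so frame 4527 lies in block 0 (frames 0–17981) with 4527 frames into that block.
The block's first minute is 1800 frames and the rest 1798 each; 4527 frames reaches minute 2, so 0 × 18 + 2 × 2 = 4 labels have been skipped so far.
Adding those back, label number 4527 + 4 = 4531 at 30 labels/s is 151 s + 1 f = 0 h 2 min 31 s frame 1, i.e. 00:02:31;01.

00:02:31;01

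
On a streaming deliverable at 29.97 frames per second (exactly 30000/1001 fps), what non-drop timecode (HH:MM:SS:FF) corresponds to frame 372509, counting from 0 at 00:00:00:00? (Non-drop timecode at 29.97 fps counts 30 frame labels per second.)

372509 ÷ 30 = 12416 full seconds, remainder 29 frames.
12416 s = 3 h 26 min 56 s.
Timecode: 03:26:56:29.

03:26:56:29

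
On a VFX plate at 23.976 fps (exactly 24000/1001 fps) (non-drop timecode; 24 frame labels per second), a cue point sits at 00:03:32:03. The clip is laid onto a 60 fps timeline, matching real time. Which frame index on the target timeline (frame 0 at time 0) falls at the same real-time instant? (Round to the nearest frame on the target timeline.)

frame 12740

Source frame index: (0×3600 + 3×60 + 32) × 24 + 3 = 5091.
Real time: 5091 / (24000/1001) = 1698697/8000 s.
Target frame: (1698697/8000) × (60) = 5096091/400 ≈ 12740.228 → 12740.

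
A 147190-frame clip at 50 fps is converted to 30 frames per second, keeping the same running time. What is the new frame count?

88314 frames

Target frames = source frames × (target rate / source rate) = 147190 × (30)/(50) = 147190 × 3/5 = 88314.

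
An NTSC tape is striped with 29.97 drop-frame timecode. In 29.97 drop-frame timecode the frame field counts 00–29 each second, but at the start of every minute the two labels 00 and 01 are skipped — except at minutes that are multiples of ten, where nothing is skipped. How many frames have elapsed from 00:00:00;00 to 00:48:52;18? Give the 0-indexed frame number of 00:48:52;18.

As if non-drop at 30 labels/s: (0 × 3600 + 48 × 60 + 52) × 30 + 18 = 87978.
Minute boundaries passed: 48; those not divisible by 10: 48 − 4 = 44; dropped labels = 2 × 44 = 88.
Actual frame index = 87978 − 88 = 87890.

87890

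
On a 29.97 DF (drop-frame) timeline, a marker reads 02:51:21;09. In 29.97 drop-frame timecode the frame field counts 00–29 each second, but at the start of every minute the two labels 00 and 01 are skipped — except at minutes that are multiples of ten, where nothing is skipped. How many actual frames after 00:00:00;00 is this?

Complete 10-minute blocks: 17, each 17982 frames → 305694.
Remaining 1 whole minute in the current block: 1800 + 0 × 1798 = 1800 frames.
Within the current minute: 21 × 30 + 9 − 2 = 637 (labels ;00/;01 skipped at this minute). Total = 305694 + 1800 + 637 = 308131.

308131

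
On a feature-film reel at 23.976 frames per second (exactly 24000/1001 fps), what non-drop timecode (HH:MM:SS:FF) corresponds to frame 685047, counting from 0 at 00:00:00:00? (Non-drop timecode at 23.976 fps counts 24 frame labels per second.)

685047 ÷ 24 = 28543 full seconds, remainder 15 frames.
28543 s = 7 h 55 min 43 s.
Timecode: 07:55:43:15.

07:55:43:15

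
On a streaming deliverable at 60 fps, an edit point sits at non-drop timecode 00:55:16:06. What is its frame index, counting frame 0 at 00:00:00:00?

frame 198966

Total seconds to the label: (0 × 3600 + 55 × 60 + 16) = 3316.
Frame index = 3316 × 60 + 6 = 198966.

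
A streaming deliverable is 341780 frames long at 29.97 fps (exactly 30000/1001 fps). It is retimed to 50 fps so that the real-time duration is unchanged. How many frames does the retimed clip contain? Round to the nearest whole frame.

570203 frames

Frames at target rate = 341780 × (50) / (30000/1001) = 17106089/30 ≈ 570202.967.
Nearest whole frame: 570203.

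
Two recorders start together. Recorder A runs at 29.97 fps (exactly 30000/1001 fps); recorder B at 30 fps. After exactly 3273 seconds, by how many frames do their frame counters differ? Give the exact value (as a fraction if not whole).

A emits 30000/1001 × 3273 = 98190000/1001 frames; B emits 30 × 3273 = 98190.
Difference = 98190/1001 frames (≈ 98.0919); B is ahead of A.

98190/1001 frames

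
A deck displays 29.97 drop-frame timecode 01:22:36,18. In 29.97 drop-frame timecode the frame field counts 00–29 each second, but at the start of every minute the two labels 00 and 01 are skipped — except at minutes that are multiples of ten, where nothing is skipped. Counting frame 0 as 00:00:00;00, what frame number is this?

As if non-drop at 30 labels/s: (1 × 3600 + 22 × 60 + 36) × 30 + 18 = 148698.
Minute boundaries passed: 82; those not divisible by 10: 82 − 8 = 74; dropped labels = 2 × 74 = 148.
Actual frame index = 148698 − 148 = 148550.

148550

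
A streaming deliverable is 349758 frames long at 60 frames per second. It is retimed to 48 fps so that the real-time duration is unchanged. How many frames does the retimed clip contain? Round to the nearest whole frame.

Frames at target rate = 349758 × (48) / (60) = 1399032/5 ≈ 279806.400.
Nearest whole frame: 279806.

279806 frames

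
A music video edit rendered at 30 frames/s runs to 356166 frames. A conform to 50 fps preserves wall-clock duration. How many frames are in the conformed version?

593610 frames

Target frames = source frames × (target rate / source rate) = 356166 × (50)/(30) = 356166 × 5/3 = 593610.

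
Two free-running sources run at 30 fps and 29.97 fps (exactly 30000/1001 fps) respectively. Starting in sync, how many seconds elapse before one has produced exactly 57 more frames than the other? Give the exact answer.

1901.9 seconds

The gap grows by |30000/1001 − 30| = 30/1001 frames per second.
Time for a 57-frame gap: 57 ÷ (30/1001) = 1901.9 s.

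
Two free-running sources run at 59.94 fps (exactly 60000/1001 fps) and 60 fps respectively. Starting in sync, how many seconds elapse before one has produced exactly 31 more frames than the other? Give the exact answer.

31031/60 seconds

The gap grows by |60 − 60000/1001| = 60/1001 frames per second.
Time for a 31-frame gap: 31 ÷ (60/1001) = 31031/60 s.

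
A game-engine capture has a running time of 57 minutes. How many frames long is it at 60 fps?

57 min = 3420 s.
Frames = 3420 × 60 = 205200.

205200 frames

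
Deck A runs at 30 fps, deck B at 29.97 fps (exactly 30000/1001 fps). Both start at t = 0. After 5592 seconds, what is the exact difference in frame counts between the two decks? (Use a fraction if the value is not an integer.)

167760/1001 frames

A emits 30 × 5592 = 167760 frames; B emits 30000/1001 × 5592 = 167760000/1001.
Difference = 167760/1001 frames (≈ 167.5924); B is behind A.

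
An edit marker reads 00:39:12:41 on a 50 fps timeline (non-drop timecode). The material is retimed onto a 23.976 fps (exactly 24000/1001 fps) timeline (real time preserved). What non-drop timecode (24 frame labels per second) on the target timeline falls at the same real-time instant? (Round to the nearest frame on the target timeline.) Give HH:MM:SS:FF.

00:39:10:11

Source frame index: (0×3600 + 39×60 + 12) × 50 + 41 = 117641.
Real time: 117641 / (50) = 117641/50 s.
Target frame: (117641/50) × (24000/1001) = 56467680/1001 ≈ 56411.269 → 56411.
At 24 labels/s: frame 56411 → 00:39:10:11.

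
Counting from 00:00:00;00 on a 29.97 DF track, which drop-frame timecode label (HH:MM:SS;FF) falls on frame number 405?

00:00:13;15

Ten DF minutes hold 17982 frames, so frame 405 lies in block 0 (frames 0–17981) with 405 frames into that block.
The block's first minute is 1800 frames and the rest 1798 each; 405 frames reaches minute 0, so 0 × 18 + 0 × 2 = 0 labels have been skipped so far.
Adding those back, label number 405 + 0 = 405 at 30 labels/s is 13 s + 15 f = 0 h 0 min 13 s frame 15, i.e. 00:00:13;15.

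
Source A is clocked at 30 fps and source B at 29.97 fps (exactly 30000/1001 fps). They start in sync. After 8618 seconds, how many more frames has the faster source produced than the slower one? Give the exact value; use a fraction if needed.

258540/1001 frames

A emits 30 × 8618 = 258540 frames; B emits 30000/1001 × 8618 = 258540000/1001.
Difference = 258540/1001 frames (≈ 258.2817); B is behind A.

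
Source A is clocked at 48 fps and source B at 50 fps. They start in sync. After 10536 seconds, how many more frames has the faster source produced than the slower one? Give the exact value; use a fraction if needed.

A emits 48 × 10536 = 505728 frames; B emits 50 × 10536 = 526800.
Difference = 21072 frames; B is ahead of A.

21072 frames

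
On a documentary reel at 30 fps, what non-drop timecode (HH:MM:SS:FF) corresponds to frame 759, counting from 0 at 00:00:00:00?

00:00:25:09

759 ÷ 30 = 25 full seconds, remainder 9 frames.
25 s = 0 h 0 min 25 s.
Timecode: 00:00:25:09.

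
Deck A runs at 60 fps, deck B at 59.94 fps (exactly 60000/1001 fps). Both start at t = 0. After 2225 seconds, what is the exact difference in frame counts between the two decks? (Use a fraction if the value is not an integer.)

A emits 60 × 2225 = 133500 frames; B emits 60000/1001 × 2225 = 133500000/1001.
Difference = 133500/1001 frames (≈ 133.3666); B is behind A.

133500/1001 frames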